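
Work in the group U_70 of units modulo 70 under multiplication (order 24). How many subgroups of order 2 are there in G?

3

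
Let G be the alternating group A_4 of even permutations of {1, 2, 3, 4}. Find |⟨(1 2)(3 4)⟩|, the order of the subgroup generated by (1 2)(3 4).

2

Computing powers of (1 2)(3 4): the smallest k with ((1 2)(3 4))^k = e is k = 2.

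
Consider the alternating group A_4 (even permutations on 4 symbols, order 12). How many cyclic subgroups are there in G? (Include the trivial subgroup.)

Each element a generates a cyclic subgroup ⟨a⟩; distinct elements may generate the same one (a cyclic group of order d has φ(d) generators).
Cyclic subgroups by order — order 1: 1; order 2: 3; order 3: 4.
Total: 8.

8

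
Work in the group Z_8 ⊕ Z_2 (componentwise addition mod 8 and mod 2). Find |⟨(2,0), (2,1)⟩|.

8

|⟨(2,0)⟩| = 4 and |⟨(2,1)⟩| = 4, so |H| is a multiple of lcm(4, 4) = 4 and divides |G| = 16.
Closing under the operation: H = {(0,0), (0,1), (2,0), (2,1), (4,0), (4,1), (6,0), (6,1)}, so |H| = 8.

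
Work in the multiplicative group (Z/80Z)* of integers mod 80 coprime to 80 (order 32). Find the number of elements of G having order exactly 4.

24

Enumerating element orders in G gives 24 elements of order 4.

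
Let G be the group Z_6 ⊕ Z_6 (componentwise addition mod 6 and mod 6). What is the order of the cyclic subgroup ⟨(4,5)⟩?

The order of (4,5) in Z_6 × Z_6 is lcm(ord(4) in Z_6, ord(5) in Z_6).
ord(4) = 3 and ord(5) = 6, so |⟨(4,5)⟩| = lcm(3, 6) = 6.

6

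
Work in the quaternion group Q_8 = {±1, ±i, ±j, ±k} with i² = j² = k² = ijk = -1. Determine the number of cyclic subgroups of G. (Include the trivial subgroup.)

5

A cyclic subgroup of order d is generated by each of its φ(d) elements of order d, so the cyclic subgroups of order d number (#elements of order d)/φ(d).
Cyclic subgroups by order — order 1: 1; order 2: 1; order 4: 3.
Total: 5.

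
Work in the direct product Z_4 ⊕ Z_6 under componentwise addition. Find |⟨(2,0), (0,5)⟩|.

12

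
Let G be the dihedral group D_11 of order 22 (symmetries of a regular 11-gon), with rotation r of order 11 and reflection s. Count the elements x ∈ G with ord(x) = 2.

Enumerating element orders in G gives 11 elements of order 2.

11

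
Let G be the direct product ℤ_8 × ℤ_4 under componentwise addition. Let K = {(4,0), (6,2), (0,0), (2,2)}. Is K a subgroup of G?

Yes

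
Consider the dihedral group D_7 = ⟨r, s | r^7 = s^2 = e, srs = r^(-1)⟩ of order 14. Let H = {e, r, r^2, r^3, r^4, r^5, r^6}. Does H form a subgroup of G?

|H| = 7 divides |G| = 14, consistent with Lagrange.
H contains the identity, every element's inverse is in H, and H is closed under ·: it is a subgroup.
In fact H = ⟨r^4⟩.

Yes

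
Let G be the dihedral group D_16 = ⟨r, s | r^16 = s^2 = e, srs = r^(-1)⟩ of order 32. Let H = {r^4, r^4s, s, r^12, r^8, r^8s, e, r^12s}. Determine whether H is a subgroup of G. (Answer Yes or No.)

Yes

|H| = 8 divides |G| = 32, consistent with Lagrange.
H contains the identity, every element's inverse is in H, and H is closed under ·: it is a subgroup.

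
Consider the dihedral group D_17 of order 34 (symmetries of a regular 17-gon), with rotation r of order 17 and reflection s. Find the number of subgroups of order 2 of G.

17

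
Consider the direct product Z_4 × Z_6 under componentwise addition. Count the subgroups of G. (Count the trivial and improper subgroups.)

16

|G| = 24, so by Lagrange every subgroup order divides 24. Divisors: 1, 2, 3, 4, 6, 8, 12, 24.
Subgroups by order — order 1: 1; order 2: 3; order 3: 1; order 4: 3; order 6: 3; order 8: 1; order 12: 3; order 24: 1.
Total: 1 + 3 + 1 + 3 + 3 + 1 + 3 + 1 = 16.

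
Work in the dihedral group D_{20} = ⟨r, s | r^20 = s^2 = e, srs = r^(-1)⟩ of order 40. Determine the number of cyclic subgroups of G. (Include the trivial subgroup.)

A cyclic subgroup of order d is generated by each of its φ(d) elements of order d, so the cyclic subgroups of order d number (#elements of order d)/φ(d).
Cyclic subgroups by order — order 1: 1; order 2: 21; order 4: 1; order 5: 1; order 10: 1; order 20: 1.
Total: 26.

26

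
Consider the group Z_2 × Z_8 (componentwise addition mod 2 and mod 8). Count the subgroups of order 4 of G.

3

|G| = 16 and 4 | 16, so subgroups of order 4 are possible by Lagrange.
The subgroups of order 4 are: {(0,0), (0,2), (0,4), (0,6)}; {(0,0), (0,4), (1,0), (1,4)}; {(0,0), (0,4), (1,2), (1,6)}.
So G has 3 subgroups of order 4.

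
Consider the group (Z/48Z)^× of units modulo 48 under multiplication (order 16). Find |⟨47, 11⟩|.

|⟨47⟩| = 2 and |⟨11⟩| = 4, so |H| is a multiple of lcm(2, 4) = 4 and divides |G| = 16.
Closing under the operation: H = {1, 11, 13, 23, 25, 35, 37, 47}, so |H| = 8.

8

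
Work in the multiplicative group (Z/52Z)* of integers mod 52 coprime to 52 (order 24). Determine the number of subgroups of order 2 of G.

3

|G| = 24 and 2 | 24, so subgroups of order 2 are possible by Lagrange.
The subgroups of order 2 are: {1, 25}; {1, 27}; {1, 51}.
So G has 3 subgroups of order 2.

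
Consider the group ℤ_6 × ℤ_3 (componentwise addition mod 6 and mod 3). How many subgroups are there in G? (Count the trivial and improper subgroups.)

|G| = 18, so by Lagrange every subgroup order divides 18. Divisors: 1, 2, 3, 6, 9, 18.
Subgroups by order — order 1: 1; order 2: 1; order 3: 4; order 6: 4; order 9: 1; order 18: 1.
Total: 1 + 1 + 4 + 4 + 1 + 1 = 12.

12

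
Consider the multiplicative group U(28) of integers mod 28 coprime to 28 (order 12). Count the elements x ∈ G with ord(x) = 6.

The elements of order 6 are: 3, 5, 11, 17, 19, 23.
That's 6.

6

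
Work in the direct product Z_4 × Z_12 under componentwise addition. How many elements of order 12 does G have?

24

An element (a,b) has order lcm(ord(a), ord(b)); count pairs with lcm equal to 12.
Enumerating gives 24 such elements.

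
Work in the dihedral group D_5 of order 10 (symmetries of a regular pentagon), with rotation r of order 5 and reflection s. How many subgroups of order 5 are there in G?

1

|G| = 10 and 5 | 10, so subgroups of order 5 are possible by Lagrange.
The subgroups of order 5 are: {e, r, r^2, r^3, r^4}.
So G has 1 subgroup of order 5.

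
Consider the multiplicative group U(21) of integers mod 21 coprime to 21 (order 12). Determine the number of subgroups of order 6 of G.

3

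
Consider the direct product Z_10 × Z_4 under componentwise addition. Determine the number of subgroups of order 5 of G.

1

|G| = 40 and 5 | 40, so subgroups of order 5 are possible by Lagrange.
The subgroups of order 5 are: {(0,0), (2,0), (4,0), (6,0), (8,0)}.
So G has 1 subgroup of order 5.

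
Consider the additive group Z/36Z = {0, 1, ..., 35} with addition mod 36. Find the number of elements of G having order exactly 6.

In a cyclic group of order 36, the number of elements of order d (for d | 36) is φ(d).
φ(6) = 2.

2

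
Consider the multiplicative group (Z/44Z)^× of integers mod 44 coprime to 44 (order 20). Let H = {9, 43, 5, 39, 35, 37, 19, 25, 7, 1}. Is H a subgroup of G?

Yes

|H| = 10 divides |G| = 20, consistent with Lagrange.
H contains the identity, every element's inverse is in H, and H is closed under ·: it is a subgroup.
In fact H = ⟨35⟩.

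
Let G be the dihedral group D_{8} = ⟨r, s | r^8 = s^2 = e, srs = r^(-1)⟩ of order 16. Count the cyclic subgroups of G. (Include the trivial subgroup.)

12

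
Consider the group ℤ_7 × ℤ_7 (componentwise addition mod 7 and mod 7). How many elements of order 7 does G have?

48

An element (a,b) has order lcm(ord(a), ord(b)); count pairs with lcm equal to 7.
Enumerating gives 48 such elements.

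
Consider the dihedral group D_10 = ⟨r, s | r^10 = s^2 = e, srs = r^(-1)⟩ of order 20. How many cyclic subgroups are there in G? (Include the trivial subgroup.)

14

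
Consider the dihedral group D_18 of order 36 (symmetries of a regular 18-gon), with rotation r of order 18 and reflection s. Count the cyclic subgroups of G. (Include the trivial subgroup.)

24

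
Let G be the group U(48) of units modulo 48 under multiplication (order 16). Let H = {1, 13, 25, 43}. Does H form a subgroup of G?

No

43 ∈ H but its inverse 19 ∉ H, so H is not a subgroup.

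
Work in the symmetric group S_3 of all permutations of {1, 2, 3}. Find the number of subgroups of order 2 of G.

3

|G| = 6 and 2 | 6, so subgroups of order 2 are possible by Lagrange.
The subgroups of order 2 are: {e, (1 2)}; {e, (1 3)}; {e, (2 3)}.
So G has 3 subgroups of order 2.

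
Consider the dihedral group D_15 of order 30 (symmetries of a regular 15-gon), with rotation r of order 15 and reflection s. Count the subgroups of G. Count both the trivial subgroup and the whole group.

28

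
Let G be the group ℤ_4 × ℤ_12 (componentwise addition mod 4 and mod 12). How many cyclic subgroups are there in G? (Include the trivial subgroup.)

Group the elements of G by the cyclic subgroup they generate; each cyclic subgroup of order d accounts for φ(d) elements.
Cyclic subgroups by order — order 1: 1; order 2: 3; order 3: 1; order 4: 6; order 6: 3; order 12: 6.
Total: 20.

20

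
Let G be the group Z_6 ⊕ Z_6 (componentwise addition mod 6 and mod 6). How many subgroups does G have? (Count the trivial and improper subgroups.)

|G| = 36, so by Lagrange every subgroup order divides 36. Divisors: 1, 2, 3, 4, 6, 9, 12, 18, 36.
Subgroups by order — order 1: 1; order 2: 3; order 3: 4; order 4: 1; order 6: 12; order 9: 1; order 12: 4; order 18: 3; order 36: 1.
Total: 1 + 3 + 4 + 1 + 12 + 1 + 4 + 3 + 1 = 30.

30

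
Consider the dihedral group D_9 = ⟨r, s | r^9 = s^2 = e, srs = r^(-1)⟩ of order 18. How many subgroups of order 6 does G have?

|G| = 18 and 6 | 18, so subgroups of order 6 are possible by Lagrange.
The subgroups of order 6 are: {e, r^3, r^6, r^2s, r^5s, r^8s}; {e, r^3, r^6, s, r^3s, r^6s}; {e, r^3, r^6, rs, r^4s, r^7s}.
So G has 3 subgroups of order 6.

3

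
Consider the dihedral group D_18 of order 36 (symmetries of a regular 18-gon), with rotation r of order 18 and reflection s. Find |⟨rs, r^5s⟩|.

18

|⟨rs⟩| = 2 and |⟨r^5s⟩| = 2, so |H| is a multiple of lcm(2, 2) = 2 and divides |G| = 36.
Closing under the operation: H = {e, r^2, r^4, r^6, r^8, r^10, r^12, r^14, r^16, rs, r^3s, r^5s, r^7s, r^9s, r^11s, r^13s, r^15s, r^17s}, so |H| = 18.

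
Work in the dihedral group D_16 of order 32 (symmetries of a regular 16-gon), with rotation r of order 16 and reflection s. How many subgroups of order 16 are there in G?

|G| = 32 and 16 | 32, so subgroups of order 16 are possible by Lagrange.
The subgroups of order 16 are: {e, r, r^2, r^3, r^4, r^5, r^6, r^7, r^8, r^9, r^10, r^11, r^12, r^13, r^14, r^15}; {e, r^2, r^4, r^6, r^8, r^10, r^12, r^14, s, r^2s, r^4s, r^6s, r^8s, r^10s, r^12s, r^14s}; {e, r^2, r^4, r^6, r^8, r^10, r^12, r^14, rs, r^3s, r^5s, r^7s, r^9s, r^11s, r^13s, r^15s}.
So G has 3 subgroups of order 16.

3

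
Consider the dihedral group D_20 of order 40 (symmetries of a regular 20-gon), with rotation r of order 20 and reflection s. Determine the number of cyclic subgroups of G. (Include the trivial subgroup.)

A cyclic subgroup of order d is generated by each of its φ(d) elements of order d, so the cyclic subgroups of order d number (#elements of order d)/φ(d).
Cyclic subgroups by order — order 1: 1; order 2: 21; order 4: 1; order 5: 1; order 10: 1; order 20: 1.
Total: 26.

26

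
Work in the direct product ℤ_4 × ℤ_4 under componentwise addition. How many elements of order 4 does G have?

12

An element (a,b) has order lcm(ord(a), ord(b)); count pairs with lcm equal to 4.
Enumerating gives 12 such elements.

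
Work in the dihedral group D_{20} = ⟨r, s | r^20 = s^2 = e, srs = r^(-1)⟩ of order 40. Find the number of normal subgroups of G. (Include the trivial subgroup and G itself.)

9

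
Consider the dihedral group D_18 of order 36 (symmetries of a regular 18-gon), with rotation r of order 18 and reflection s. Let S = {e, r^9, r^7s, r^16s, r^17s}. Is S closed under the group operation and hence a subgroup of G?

|S| = 5 does not divide |G| = 36, so by Lagrange S is not a subgroup.

No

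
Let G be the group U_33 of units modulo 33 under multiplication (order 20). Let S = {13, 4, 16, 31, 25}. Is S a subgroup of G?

No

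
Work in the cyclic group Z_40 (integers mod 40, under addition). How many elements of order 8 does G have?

In a cyclic group of order 40, the number of elements of order d (for d | 40) is φ(d).
φ(8) = 4.

4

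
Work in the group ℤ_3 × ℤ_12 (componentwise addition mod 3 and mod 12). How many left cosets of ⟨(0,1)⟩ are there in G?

|⟨(0,1)⟩| = 12 and |G| = 36.
By Lagrange, [G : H] = |G|/|H| = 36/12 = 3.

3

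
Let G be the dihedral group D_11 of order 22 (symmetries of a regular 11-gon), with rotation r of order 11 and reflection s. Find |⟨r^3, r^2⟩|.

11

|⟨r^3⟩| = 11 and |⟨r^2⟩| = 11, so |H| is a multiple of lcm(11, 11) = 11 and divides |G| = 22.
Closing under the operation: H = {e, r, r^2, r^3, r^4, r^5, r^6, r^7, r^8, r^9, r^10}, so |H| = 11.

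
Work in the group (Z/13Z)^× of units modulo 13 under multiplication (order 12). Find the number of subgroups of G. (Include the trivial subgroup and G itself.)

6

|G| = 12, so by Lagrange every subgroup order divides 12. Divisors: 1, 2, 3, 4, 6, 12.
Subgroups by order — order 1: 1; order 2: 1; order 3: 1; order 4: 1; order 6: 1; order 12: 1.
Total: 1 + 1 + 1 + 1 + 1 + 1 = 6.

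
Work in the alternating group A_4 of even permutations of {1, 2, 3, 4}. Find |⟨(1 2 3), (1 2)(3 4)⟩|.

|⟨(1 2 3)⟩| = 3 and |⟨(1 2)(3 4)⟩| = 2, so |H| is a multiple of lcm(3, 2) = 6 and divides |G| = 12.
Closing {(1 2 3), (1 2)(3 4)} under the group operation gives all of G, so |H| = 12.

12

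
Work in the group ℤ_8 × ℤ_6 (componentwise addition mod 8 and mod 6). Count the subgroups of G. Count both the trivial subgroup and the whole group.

22

|G| = 48, so by Lagrange every subgroup order divides 48. Divisors: 1, 2, 3, 4, 6, 8, 12, 16, 24, 48.
Subgroups by order — order 1: 1; order 2: 3; order 3: 1; order 4: 3; order 6: 3; order 8: 3; order 12: 3; order 16: 1; order 24: 3; order 48: 1.
Total: 1 + 3 + 1 + 3 + 3 + 3 + 3 + 1 + 3 + 1 = 22.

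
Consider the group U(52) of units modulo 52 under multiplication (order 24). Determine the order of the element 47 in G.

4

Compute successive powers of 47 mod 52: 47, 25, 31, 1; 47^4 ≡ 1 (mod 52).
So |⟨47⟩| = 4.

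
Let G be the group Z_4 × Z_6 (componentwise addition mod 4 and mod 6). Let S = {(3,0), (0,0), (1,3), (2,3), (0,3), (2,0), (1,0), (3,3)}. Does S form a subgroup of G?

Yes

|S| = 8 divides |G| = 24, consistent with Lagrange.
S contains the identity, every element's inverse is in S, and S is closed under +: it is a subgroup.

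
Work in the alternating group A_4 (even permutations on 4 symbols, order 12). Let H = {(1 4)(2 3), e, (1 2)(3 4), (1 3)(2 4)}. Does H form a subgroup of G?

|H| = 4 divides |G| = 12, consistent with Lagrange.
H contains the identity, every element's inverse is in H, and H is closed under ∘: it is a subgroup.

Yes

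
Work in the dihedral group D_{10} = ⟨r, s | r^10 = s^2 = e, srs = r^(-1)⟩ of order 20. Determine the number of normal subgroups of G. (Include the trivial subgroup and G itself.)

G has 22 subgroups. Checking conjugation-invariance by order — order 1: 1/1 normal; order 2: 1/11 normal; order 4: 0/5 normal; order 5: 1/1 normal; order 10: 3/3 normal; order 20: 1/1 normal.
Total normal subgroups: 7.

7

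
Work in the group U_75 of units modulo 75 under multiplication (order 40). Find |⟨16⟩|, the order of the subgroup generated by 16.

Compute successive powers of 16 mod 75: 16, 31, 46, 61, 1; 16^5 ≡ 1 (mod 75).
So |⟨16⟩| = 5.

5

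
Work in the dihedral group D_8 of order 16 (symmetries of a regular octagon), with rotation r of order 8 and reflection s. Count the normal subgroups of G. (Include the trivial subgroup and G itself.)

G has 19 subgroups. Checking conjugation-invariance by order — order 1: 1/1 normal; order 2: 1/9 normal; order 4: 1/5 normal; order 8: 3/3 normal; order 16: 1/1 normal.
Total normal subgroups: 7.

7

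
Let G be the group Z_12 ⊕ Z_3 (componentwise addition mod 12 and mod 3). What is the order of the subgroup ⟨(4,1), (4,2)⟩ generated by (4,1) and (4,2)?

9

|⟨(4,1)⟩| = 3 and |⟨(4,2)⟩| = 3, so |H| is a multiple of lcm(3, 3) = 3 and divides |G| = 36.
Closing under the operation: H = {(0,0), (0,1), (0,2), (4,0), (4,1), (4,2), (8,0), (8,1), (8,2)}, so |H| = 9.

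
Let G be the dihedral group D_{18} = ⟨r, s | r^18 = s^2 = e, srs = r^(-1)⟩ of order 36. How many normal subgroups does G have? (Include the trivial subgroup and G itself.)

9

G has 45 subgroups. Checking conjugation-invariance by order — order 1: 1/1 normal; order 2: 1/19 normal; order 3: 1/1 normal; order 4: 0/9 normal; order 6: 1/7 normal; order 9: 1/1 normal; order 12: 0/3 normal; order 18: 3/3 normal; order 36: 1/1 normal.
Total normal subgroups: 9.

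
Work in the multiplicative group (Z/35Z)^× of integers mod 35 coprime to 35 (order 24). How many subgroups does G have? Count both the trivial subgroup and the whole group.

16

|G| = 24, so by Lagrange every subgroup order divides 24. Divisors: 1, 2, 3, 4, 6, 8, 12, 24.
Subgroups by order — order 1: 1; order 2: 3; order 3: 1; order 4: 3; order 6: 3; order 8: 1; order 12: 3; order 24: 1.
Total: 1 + 3 + 1 + 3 + 3 + 1 + 3 + 1 = 16.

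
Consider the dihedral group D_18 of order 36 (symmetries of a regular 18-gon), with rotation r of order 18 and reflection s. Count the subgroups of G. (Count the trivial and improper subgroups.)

45

|G| = 36, so by Lagrange every subgroup order divides 36. Divisors: 1, 2, 3, 4, 6, 9, 12, 18, 36.
Subgroups by order — order 1: 1; order 2: 19; order 3: 1; order 4: 9; order 6: 7; order 9: 1; order 12: 3; order 18: 3; order 36: 1.
Total: 1 + 19 + 1 + 9 + 7 + 1 + 3 + 3 + 1 = 45.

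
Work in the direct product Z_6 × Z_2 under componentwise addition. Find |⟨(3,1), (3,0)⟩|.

4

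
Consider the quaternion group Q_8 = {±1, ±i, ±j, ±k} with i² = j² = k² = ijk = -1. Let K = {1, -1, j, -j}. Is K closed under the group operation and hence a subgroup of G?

Yes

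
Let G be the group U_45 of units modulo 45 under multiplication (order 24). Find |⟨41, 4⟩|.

|⟨41⟩| = 6 and |⟨4⟩| = 6, so |H| is a multiple of lcm(6, 6) = 6 and divides |G| = 24.
Closing under the operation: H = {1, 4, 11, 14, 16, 19, 26, 29, 31, 34, 41, 44}, so |H| = 12.

12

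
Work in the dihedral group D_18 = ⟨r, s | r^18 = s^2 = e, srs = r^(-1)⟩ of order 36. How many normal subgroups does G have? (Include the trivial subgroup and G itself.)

9

G has 45 subgroups. Checking conjugation-invariance by order — order 1: 1/1 normal; order 2: 1/19 normal; order 3: 1/1 normal; order 4: 0/9 normal; order 6: 1/7 normal; order 9: 1/1 normal; order 12: 0/3 normal; order 18: 3/3 normal; order 36: 1/1 normal.
Total normal subgroups: 9.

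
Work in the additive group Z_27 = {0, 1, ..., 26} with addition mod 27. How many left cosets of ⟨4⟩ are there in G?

1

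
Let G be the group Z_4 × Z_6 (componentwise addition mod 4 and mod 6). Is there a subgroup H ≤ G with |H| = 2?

2 | 24. A subgroup of order 2 is {(0,0), (0,3)}.

Yes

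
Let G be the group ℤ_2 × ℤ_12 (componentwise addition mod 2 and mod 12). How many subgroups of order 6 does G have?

|G| = 24 and 6 | 24, so subgroups of order 6 are possible by Lagrange.
The subgroups of order 6 are: {(0,0), (0,2), (0,4), (0,6), (0,8), (0,10)}; {(0,0), (0,4), (0,8), (1,0), (1,4), (1,8)}; {(0,0), (0,4), (0,8), (1,2), (1,6), (1,10)}.
So G has 3 subgroups of order 6.

3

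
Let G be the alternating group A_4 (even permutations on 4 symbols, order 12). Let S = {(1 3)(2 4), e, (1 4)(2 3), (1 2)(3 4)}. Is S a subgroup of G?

Yes

|S| = 4 divides |G| = 12, consistent with Lagrange.
S contains the identity, every element's inverse is in S, and S is closed under ∘: it is a subgroup.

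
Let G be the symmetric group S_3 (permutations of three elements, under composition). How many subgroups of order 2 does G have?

3

|G| = 6 and 2 | 6, so subgroups of order 2 are possible by Lagrange.
The subgroups of order 2 are: {e, (1 2)}; {e, (1 3)}; {e, (2 3)}.
So G has 3 subgroups of order 2.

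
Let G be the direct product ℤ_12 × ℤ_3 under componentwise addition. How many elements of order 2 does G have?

1

An element (a,b) has order lcm(ord(a), ord(b)); count pairs with lcm equal to 2.
Enumerating gives 1 such elements.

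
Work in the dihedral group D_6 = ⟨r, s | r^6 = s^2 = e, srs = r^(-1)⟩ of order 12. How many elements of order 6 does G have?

2

The elements of order 6 are: r, r^5.
That's 2.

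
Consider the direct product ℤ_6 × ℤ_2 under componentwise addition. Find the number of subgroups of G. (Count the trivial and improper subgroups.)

10

|G| = 12, so by Lagrange every subgroup order divides 12. Divisors: 1, 2, 3, 4, 6, 12.
Subgroups by order — order 1: 1; order 2: 3; order 3: 1; order 4: 1; order 6: 3; order 12: 1.
Total: 1 + 3 + 1 + 1 + 3 + 1 = 10.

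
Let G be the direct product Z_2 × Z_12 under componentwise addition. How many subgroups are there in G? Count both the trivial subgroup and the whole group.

16

|G| = 24, so by Lagrange every subgroup order divides 24. Divisors: 1, 2, 3, 4, 6, 8, 12, 24.
Subgroups by order — order 1: 1; order 2: 3; order 3: 1; order 4: 3; order 6: 3; order 8: 1; order 12: 3; order 24: 1.
Total: 1 + 3 + 1 + 3 + 3 + 1 + 3 + 1 = 16.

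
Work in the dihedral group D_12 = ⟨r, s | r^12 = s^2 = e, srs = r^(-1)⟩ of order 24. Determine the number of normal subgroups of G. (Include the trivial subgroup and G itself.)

G has 34 subgroups. Checking conjugation-invariance by order — order 1: 1/1 normal; order 2: 1/13 normal; order 3: 1/1 normal; order 4: 1/7 normal; order 6: 1/5 normal; order 8: 0/3 normal; order 12: 3/3 normal; order 24: 1/1 normal.
Total normal subgroups: 9.

9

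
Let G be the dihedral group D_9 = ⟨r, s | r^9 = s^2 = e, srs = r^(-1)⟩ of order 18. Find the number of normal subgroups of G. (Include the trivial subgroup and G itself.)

G has 16 subgroups. Checking conjugation-invariance by order — order 1: 1/1 normal; order 2: 0/9 normal; order 3: 1/1 normal; order 6: 0/3 normal; order 9: 1/1 normal; order 18: 1/1 normal.
Total normal subgroups: 4.

4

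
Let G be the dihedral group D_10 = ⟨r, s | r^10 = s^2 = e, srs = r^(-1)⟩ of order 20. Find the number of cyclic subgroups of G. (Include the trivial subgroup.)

14

A cyclic subgroup of order d is generated by each of its φ(d) elements of order d, so the cyclic subgroups of order d number (#elements of order d)/φ(d).
Cyclic subgroups by order — order 1: 1; order 2: 11; order 5: 1; order 10: 1.
Total: 14.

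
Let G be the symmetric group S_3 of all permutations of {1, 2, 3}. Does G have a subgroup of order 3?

Yes

3 | 6. A subgroup of order 3 is {e, (1 2 3), (1 3 2)}.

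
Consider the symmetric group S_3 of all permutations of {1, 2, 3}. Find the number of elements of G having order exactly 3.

The elements of order 3 are: (1 2 3), (1 3 2).
That's 2.

2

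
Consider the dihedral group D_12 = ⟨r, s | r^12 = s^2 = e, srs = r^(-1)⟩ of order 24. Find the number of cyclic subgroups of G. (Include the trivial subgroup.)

18

A cyclic subgroup of order d is generated by each of its φ(d) elements of order d, so the cyclic subgroups of order d number (#elements of order d)/φ(d).
Cyclic subgroups by order — order 1: 1; order 2: 13; order 3: 1; order 4: 1; order 6: 1; order 12: 1.
Total: 18.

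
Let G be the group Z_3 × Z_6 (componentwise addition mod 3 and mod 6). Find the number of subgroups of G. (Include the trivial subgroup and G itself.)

12

|G| = 18, so by Lagrange every subgroup order divides 18. Divisors: 1, 2, 3, 6, 9, 18.
Subgroups by order — order 1: 1; order 2: 1; order 3: 4; order 6: 4; order 9: 1; order 18: 1.
Total: 1 + 1 + 4 + 4 + 1 + 1 = 12.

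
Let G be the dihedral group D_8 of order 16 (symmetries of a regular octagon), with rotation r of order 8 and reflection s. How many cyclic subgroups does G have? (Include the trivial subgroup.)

12

Group the elements of G by the cyclic subgroup they generate; each cyclic subgroup of order d accounts for φ(d) elements.
Cyclic subgroups by order — order 1: 1; order 2: 9; order 4: 1; order 8: 1.
Total: 12.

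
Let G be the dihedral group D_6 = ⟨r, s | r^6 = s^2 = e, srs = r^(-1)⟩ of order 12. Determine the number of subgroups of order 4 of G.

3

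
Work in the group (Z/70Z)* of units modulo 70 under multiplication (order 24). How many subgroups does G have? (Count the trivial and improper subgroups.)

|G| = 24, so by Lagrange every subgroup order divides 24. Divisors: 1, 2, 3, 4, 6, 8, 12, 24.
Subgroups by order — order 1: 1; order 2: 3; order 3: 1; order 4: 3; order 6: 3; order 8: 1; order 12: 3; order 24: 1.
Total: 1 + 3 + 1 + 3 + 3 + 1 + 3 + 1 = 16.

16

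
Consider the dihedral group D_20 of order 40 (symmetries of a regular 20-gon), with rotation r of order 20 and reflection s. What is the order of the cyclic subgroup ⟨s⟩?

Computing powers of s: the smallest k with (s)^k = e is k = 2.

2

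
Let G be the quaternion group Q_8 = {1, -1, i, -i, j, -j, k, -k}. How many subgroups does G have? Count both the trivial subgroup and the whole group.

6

|G| = 8, so by Lagrange every subgroup order divides 8. Divisors: 1, 2, 4, 8.
Subgroups by order — order 1: 1; order 2: 1; order 4: 3; order 8: 1.
Total: 1 + 1 + 3 + 1 = 6.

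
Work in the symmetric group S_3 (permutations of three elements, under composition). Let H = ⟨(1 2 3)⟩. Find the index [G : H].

2

|⟨(1 2 3)⟩| = 3 and |G| = 6.
By Lagrange, [G : H] = |G|/|H| = 6/3 = 2.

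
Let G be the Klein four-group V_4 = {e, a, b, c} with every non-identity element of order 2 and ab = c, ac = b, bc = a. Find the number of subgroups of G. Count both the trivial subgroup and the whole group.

|G| = 4, so by Lagrange every subgroup order divides 4. Divisors: 1, 2, 4.
Subgroups by order — order 1: 1; order 2: 3; order 4: 1.
Total: 1 + 3 + 1 = 5.

5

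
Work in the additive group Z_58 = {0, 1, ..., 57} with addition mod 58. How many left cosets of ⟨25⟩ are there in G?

1

|⟨25⟩| = 58 and |G| = 58.
By Lagrange, [G : H] = |G|/|H| = 58/58 = 1.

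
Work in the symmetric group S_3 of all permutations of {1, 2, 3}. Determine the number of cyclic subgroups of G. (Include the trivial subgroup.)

Each element a generates a cyclic subgroup ⟨a⟩; distinct elements may generate the same one (a cyclic group of order d has φ(d) generators).
Cyclic subgroups by order — order 1: 1; order 2: 3; order 3: 1.
Total: 5.

5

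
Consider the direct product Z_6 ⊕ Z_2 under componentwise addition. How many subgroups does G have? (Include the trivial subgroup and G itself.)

10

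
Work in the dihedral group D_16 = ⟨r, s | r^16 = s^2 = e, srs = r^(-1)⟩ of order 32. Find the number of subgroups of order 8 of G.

5

|G| = 32 and 8 | 32, so subgroups of order 8 are possible by Lagrange.
The subgroups of order 8 are: {e, r^2, r^4, r^6, r^8, r^10, r^12, r^14}; {e, r^4, r^8, r^12, r^2s, r^6s, r^10s, r^14s}; {e, r^4, r^8, r^12, r^3s, r^7s, r^11s, r^15s}; {e, r^4, r^8, r^12, s, r^4s, r^8s, r^12s}; … (5 in all).
So G has 5 subgroups of order 8.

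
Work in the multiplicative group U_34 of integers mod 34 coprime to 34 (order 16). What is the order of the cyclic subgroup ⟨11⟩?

Compute successive powers of 11 mod 34: 11, 19, 5, 21, 27, 25, 3, 33, …; 11^16 ≡ 1 (mod 34).
So |⟨11⟩| = 16.

16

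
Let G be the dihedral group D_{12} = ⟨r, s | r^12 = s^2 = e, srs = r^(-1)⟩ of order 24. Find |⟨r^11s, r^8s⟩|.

|⟨r^11s⟩| = 2 and |⟨r^8s⟩| = 2, so |H| is a multiple of lcm(2, 2) = 2 and divides |G| = 24.
Closing under the operation: H = {e, r^3, r^6, r^9, r^2s, r^5s, r^8s, r^11s}, so |H| = 8.

8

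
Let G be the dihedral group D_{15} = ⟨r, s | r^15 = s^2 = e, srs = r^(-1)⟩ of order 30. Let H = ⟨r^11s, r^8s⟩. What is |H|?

|⟨r^11s⟩| = 2 and |⟨r^8s⟩| = 2, so |H| is a multiple of lcm(2, 2) = 2 and divides |G| = 30.
Closing under the operation: H = {e, r^3, r^6, r^9, r^12, r^2s, r^5s, r^8s, r^11s, r^14s}, so |H| = 10.

10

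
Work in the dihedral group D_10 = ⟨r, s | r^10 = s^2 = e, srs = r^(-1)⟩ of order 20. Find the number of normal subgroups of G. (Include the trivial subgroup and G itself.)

7

G has 22 subgroups. Checking conjugation-invariance by order — order 1: 1/1 normal; order 2: 1/11 normal; order 4: 0/5 normal; order 5: 1/1 normal; order 10: 3/3 normal; order 20: 1/1 normal.
Total normal subgroups: 7.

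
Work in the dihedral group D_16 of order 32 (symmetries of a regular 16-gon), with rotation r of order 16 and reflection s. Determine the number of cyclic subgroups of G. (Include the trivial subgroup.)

21

Group the elements of G by the cyclic subgroup they generate; each cyclic subgroup of order d accounts for φ(d) elements.
Cyclic subgroups by order — order 1: 1; order 2: 17; order 4: 1; order 8: 1; order 16: 1.
Total: 21.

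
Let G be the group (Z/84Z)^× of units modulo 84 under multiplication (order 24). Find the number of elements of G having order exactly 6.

14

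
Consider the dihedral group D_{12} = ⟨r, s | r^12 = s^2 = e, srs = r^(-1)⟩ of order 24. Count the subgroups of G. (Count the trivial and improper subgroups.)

34

|G| = 24, so by Lagrange every subgroup order divides 24. Divisors: 1, 2, 3, 4, 6, 8, 12, 24.
Subgroups by order — order 1: 1; order 2: 13; order 3: 1; order 4: 7; order 6: 5; order 8: 3; order 12: 3; order 24: 1.
Total: 1 + 13 + 1 + 7 + 5 + 3 + 3 + 1 = 34.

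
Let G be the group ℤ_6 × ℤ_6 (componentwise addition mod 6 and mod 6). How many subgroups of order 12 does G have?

|G| = 36 and 12 | 36, so subgroups of order 12 are possible by Lagrange.
The subgroups of order 12 are: {(0,0), (0,1), (0,2), (0,3), (0,4), (0,5), (3,0), (3,1), (3,2), (3,3), (3,4), (3,5)}; {(0,0), (0,3), (1,0), (1,3), (2,0), (2,3), (3,0), (3,3), (4,0), (4,3), (5,0), (5,3)}; {(0,0), (0,3), (1,1), (1,4), (2,2), (2,5), (3,0), (3,3), (4,1), (4,4), (5,2), (5,5)}; {(0,0), (0,3), (1,2), (1,5), (2,1), (2,4), (3,0), (3,3), (4,2), (4,5), (5,1), (5,4)}.
So G has 4 subgroups of order 12.

4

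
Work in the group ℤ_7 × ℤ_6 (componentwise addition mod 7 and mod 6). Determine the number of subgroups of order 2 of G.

1

|G| = 42 and 2 | 42, so subgroups of order 2 are possible by Lagrange.
The subgroups of order 2 are: {(0,0), (0,3)}.
So G has 1 subgroup of order 2.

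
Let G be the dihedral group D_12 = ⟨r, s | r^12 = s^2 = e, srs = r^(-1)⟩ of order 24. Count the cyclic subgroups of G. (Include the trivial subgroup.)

18

Each element a generates a cyclic subgroup ⟨a⟩; distinct elements may generate the same one (a cyclic group of order d has φ(d) generators).
Cyclic subgroups by order — order 1: 1; order 2: 13; order 3: 1; order 4: 1; order 6: 1; order 12: 1.
Total: 18.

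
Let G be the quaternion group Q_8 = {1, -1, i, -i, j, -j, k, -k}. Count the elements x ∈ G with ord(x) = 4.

The elements of order 4 are: i, -i, j, -j, k, -k.
That's 6.

6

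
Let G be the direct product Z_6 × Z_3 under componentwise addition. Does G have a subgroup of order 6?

Yes

6 | 18. A subgroup of order 6 is {(0,0), (0,1), (0,2), (3,0), (3,1), (3,2)}.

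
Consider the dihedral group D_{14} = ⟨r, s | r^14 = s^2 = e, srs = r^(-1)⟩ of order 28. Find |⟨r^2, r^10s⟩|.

|⟨r^2⟩| = 7 and |⟨r^10s⟩| = 2, so |H| is a multiple of lcm(7, 2) = 14 and divides |G| = 28.
Closing under the operation: H = {e, r^2, r^4, r^6, r^8, r^10, r^12, s, r^2s, r^4s, r^6s, r^8s, r^10s, r^12s}, so |H| = 14.

14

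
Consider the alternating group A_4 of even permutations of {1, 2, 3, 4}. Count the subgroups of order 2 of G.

|G| = 12 and 2 | 12, so subgroups of order 2 are possible by Lagrange.
The subgroups of order 2 are: {e, (1 2)(3 4)}; {e, (1 3)(2 4)}; {e, (1 4)(2 3)}.
So G has 3 subgroups of order 2.

3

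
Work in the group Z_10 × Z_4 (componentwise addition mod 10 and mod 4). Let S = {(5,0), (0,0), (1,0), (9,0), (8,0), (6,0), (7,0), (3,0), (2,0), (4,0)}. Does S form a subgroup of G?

|S| = 10 divides |G| = 40, consistent with Lagrange.
S contains the identity, every element's inverse is in S, and S is closed under +: it is a subgroup.
In fact S = ⟨(9,0)⟩.

Yes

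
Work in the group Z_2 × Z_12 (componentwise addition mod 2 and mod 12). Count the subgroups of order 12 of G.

3

|G| = 24 and 12 | 24, so subgroups of order 12 are possible by Lagrange.
The subgroups of order 12 are: {(0,0), (0,1), (0,2), (0,3), (0,4), (0,5), (0,6), (0,7), (0,8), (0,9), (0,10), (0,11)}; {(0,0), (0,2), (0,4), (0,6), (0,8), (0,10), (1,0), (1,2), (1,4), (1,6), (1,8), (1,10)}; {(0,0), (0,2), (0,4), (0,6), (0,8), (0,10), (1,1), (1,3), (1,5), (1,7), (1,9), (1,11)}.
So G has 3 subgroups of order 12.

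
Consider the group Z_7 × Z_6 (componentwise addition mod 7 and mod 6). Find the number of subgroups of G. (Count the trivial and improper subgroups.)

|G| = 42, so by Lagrange every subgroup order divides 42. Divisors: 1, 2, 3, 6, 7, 14, 21, 42.
Subgroups by order — order 1: 1; order 2: 1; order 3: 1; order 6: 1; order 7: 1; order 14: 1; order 21: 1; order 42: 1.
Total: 1 + 1 + 1 + 1 + 1 + 1 + 1 + 1 = 8.

8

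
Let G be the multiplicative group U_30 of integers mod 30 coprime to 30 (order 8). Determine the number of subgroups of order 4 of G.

3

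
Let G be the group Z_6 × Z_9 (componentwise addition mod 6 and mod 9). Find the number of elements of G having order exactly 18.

An element (a,b) has order lcm(ord(a), ord(b)); count pairs with lcm equal to 18.
Enumerating gives 18 such elements.

18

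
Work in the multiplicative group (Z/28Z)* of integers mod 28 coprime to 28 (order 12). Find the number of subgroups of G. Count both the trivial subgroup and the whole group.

10

|G| = 12, so by Lagrange every subgroup order divides 12. Divisors: 1, 2, 3, 4, 6, 12.
Subgroups by order — order 1: 1; order 2: 3; order 3: 1; order 4: 1; order 6: 3; order 12: 1.
Total: 1 + 3 + 1 + 1 + 3 + 1 = 10.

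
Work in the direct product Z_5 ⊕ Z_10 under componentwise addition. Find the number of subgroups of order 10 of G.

6

|G| = 50 and 10 | 50, so subgroups of order 10 are possible by Lagrange.
The subgroups of order 10 are: {(0,0), (0,1), (0,2), (0,3), (0,4), (0,5), (0,6), (0,7), (0,8), (0,9)}; {(0,0), (0,5), (1,0), (1,5), (2,0), (2,5), (3,0), (3,5), (4,0), (4,5)}; {(0,0), (0,5), (1,1), (1,6), (2,2), (2,7), (3,3), (3,8), (4,4), (4,9)}; {(0,0), (0,5), (1,2), (1,7), (2,4), (2,9), (3,1), (3,6), (4,3), (4,8)}; … (6 in all).
So G has 6 subgroups of order 10.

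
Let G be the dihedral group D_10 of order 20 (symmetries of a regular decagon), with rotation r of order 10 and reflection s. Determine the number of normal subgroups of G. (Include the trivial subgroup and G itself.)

7

G has 22 subgroups. Checking conjugation-invariance by order — order 1: 1/1 normal; order 2: 1/11 normal; order 4: 0/5 normal; order 5: 1/1 normal; order 10: 3/3 normal; order 20: 1/1 normal.
Total normal subgroups: 7.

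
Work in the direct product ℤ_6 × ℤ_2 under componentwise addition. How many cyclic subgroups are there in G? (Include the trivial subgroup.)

8

Each element a generates a cyclic subgroup ⟨a⟩; distinct elements may generate the same one (a cyclic group of order d has φ(d) generators).
Cyclic subgroups by order — order 1: 1; order 2: 3; order 3: 1; order 6: 3.
Total: 8.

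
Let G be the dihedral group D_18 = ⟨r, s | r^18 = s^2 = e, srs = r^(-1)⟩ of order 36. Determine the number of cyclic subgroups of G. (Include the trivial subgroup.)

24

Each element a generates a cyclic subgroup ⟨a⟩; distinct elements may generate the same one (a cyclic group of order d has φ(d) generators).
Cyclic subgroups by order — order 1: 1; order 2: 19; order 3: 1; order 6: 1; order 9: 1; order 18: 1.
Total: 24.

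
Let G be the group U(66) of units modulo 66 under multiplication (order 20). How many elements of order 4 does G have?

No element of G has order 4 (even though 4 | 20).

0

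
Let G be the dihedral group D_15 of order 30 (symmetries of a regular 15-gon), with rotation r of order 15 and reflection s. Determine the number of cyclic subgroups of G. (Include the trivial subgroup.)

19

Group the elements of G by the cyclic subgroup they generate; each cyclic subgroup of order d accounts for φ(d) elements.
Cyclic subgroups by order — order 1: 1; order 2: 15; order 3: 1; order 5: 1; order 15: 1.
Total: 19.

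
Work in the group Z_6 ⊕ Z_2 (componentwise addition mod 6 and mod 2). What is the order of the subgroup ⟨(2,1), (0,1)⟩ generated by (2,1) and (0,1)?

|⟨(2,1)⟩| = 6 and |⟨(0,1)⟩| = 2, so |H| is a multiple of lcm(6, 2) = 6 and divides |G| = 12.
Closing under the operation: H = {(0,0), (0,1), (2,0), (2,1), (4,0), (4,1)}, so |H| = 6.

6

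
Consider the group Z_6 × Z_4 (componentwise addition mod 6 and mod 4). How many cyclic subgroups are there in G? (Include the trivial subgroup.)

Each element a generates a cyclic subgroup ⟨a⟩; distinct elements may generate the same one (a cyclic group of order d has φ(d) generators).
Cyclic subgroups by order — order 1: 1; order 2: 3; order 3: 1; order 4: 2; order 6: 3; order 12: 2.
Total: 12.

12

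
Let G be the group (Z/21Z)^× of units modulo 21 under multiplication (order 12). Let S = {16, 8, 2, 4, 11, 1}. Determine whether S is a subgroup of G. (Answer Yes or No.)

|S| = 6 divides |G| = 12, consistent with Lagrange.
S contains the identity, every element's inverse is in S, and S is closed under ·: it is a subgroup.
In fact S = ⟨2⟩.

Yes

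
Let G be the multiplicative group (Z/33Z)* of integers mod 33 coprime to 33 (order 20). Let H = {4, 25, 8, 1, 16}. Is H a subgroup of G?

16 ∈ H but its inverse 31 ∉ H, so H is not a subgroup.

No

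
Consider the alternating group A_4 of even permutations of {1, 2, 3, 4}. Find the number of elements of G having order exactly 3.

8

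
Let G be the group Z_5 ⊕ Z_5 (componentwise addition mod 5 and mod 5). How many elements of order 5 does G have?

24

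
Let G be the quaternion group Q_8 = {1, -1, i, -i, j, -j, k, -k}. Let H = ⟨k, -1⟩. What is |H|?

|⟨k⟩| = 4 and |⟨-1⟩| = 2, so |H| is a multiple of lcm(4, 2) = 4 and divides |G| = 8.
Closing under the operation: H = {1, -1, k, -k}, so |H| = 4.

4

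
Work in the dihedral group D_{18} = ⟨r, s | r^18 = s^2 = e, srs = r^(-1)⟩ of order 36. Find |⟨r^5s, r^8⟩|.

18

|⟨r^5s⟩| = 2 and |⟨r^8⟩| = 9, so |H| is a multiple of lcm(2, 9) = 18 and divides |G| = 36.
Closing under the operation: H = {e, r^2, r^4, r^6, r^8, r^10, r^12, r^14, r^16, rs, r^3s, r^5s, r^7s, r^9s, r^11s, r^13s, r^15s, r^17s}, so |H| = 18.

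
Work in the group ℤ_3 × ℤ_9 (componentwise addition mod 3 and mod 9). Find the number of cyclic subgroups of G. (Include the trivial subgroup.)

8

A cyclic subgroup of order d is generated by each of its φ(d) elements of order d, so the cyclic subgroups of order d number (#elements of order d)/φ(d).
Cyclic subgroups by order — order 1: 1; order 3: 4; order 9: 3.
Total: 8.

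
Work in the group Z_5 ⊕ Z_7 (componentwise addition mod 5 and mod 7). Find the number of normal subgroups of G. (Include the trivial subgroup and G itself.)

4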